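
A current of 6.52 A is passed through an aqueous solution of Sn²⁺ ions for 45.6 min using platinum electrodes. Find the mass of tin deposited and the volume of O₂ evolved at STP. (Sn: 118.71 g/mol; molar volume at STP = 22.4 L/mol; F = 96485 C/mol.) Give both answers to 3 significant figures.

11.0 g Sn; 1.04 L O₂

Q = 6.52 × 2736 = 17840 C; n(e⁻) = 17840 / 96485 = 0.1849 mol
Cathode: Sn²⁺ + 2e⁻ → Sn → n(Sn) = 0.1849/2 = 0.09245 mol → 11.0 g
Anode: 2H₂O → O₂ + 4H⁺ + 4e⁻ → n(O₂) = 0.1849/4 = 0.04623 mol → 1.04 L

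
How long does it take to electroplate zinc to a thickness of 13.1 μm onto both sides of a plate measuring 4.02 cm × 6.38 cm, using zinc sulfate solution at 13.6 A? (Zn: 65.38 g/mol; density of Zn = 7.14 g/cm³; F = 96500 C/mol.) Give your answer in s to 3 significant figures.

Plated area = 2 × 4.02 × 6.38 = 51.30 cm²
Volume = 51.30 × 13.1×10⁻⁴ cm = 0.06720 cm³
m(Zn) = 0.06720 × 7.14 = 0.4798 g
n(Zn) = 0.4798 / 65.38 = 0.007339 mol; n(e⁻) = 2 × 0.007339 = 0.01468 mol
Q = 0.01468 × 96500 = 1417 C
t = 1417 / 13.6 = 104.2 s

104 s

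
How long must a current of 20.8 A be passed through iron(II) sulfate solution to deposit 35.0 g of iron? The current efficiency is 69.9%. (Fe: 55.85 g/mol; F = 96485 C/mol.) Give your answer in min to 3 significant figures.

139 min

n(Fe) = 35.0 / 55.85 = 0.6267 mol
Fe²⁺ + 2e⁻ → Fe, so n(e⁻) = 2 × 0.6267 = 1.253 mol
Q = 1.253 × 96485 / 0.699 = 1.730×10^5 C
t = Q / I = 1.730×10^5 / 20.8 = 8317 s = 139 min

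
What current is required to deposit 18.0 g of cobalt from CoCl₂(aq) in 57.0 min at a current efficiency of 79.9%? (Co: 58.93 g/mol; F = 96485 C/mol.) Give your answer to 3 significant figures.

n(Co) = 18.0 / 58.93 = 0.3054 mol
Co²⁺ + 2e⁻ → Co, so n(e⁻) = 2 × 0.3054 = 0.6108 mol
Q = 0.6108 × 96485 / 0.799 = 73760 C
I = Q / t = 73760 / 3420 s = 21.6 A

21.6 A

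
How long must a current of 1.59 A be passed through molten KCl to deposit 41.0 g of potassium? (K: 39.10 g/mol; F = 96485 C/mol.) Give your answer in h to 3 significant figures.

17.7 h

n(K) = 41.0 / 39.10 = 1.049 mol
K⁺ + e⁻ → K, so n(e⁻) = 1.049 mol
Q = 1.049 × 96485 = 1.012×10^5 C
t = Q / I = 1.012×10^5 / 1.59 = 63650 s = 17.7 h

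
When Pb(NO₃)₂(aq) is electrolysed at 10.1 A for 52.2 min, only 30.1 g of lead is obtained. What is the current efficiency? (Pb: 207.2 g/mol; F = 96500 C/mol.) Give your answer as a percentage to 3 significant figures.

Q = 10.1 × 3132 = 31630 C
n(e⁻) = 31630 / 96500 = 0.3278 mol
Pb²⁺ + 2e⁻ → Pb, so theoretical n(Pb) = 0.1639 mol → 33.96 g
Efficiency = 30.1 / 33.96 = 0.8863 = 88.6%

88.6%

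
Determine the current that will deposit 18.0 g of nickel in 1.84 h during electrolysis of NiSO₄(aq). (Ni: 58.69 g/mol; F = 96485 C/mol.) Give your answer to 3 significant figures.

n(Ni) = 18.0 / 58.69 = 0.3067 mol
Ni²⁺ + 2e⁻ → Ni, so n(e⁻) = 2 × 0.3067 = 0.6134 mol
Q = 0.6134 × 96485 = 59180 C
I = Q / t = 59180 / 6624 s = 8.93 A

8.93 A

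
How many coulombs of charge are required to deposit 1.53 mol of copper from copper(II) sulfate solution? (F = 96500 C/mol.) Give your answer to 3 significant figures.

2.95×10^5 C

Cu²⁺ + 2e⁻ → Cu, so n(e⁻) = 2 × 1.53 = 3.060 mol
Q = 3.060 × 96500 = 2.953×10^5 C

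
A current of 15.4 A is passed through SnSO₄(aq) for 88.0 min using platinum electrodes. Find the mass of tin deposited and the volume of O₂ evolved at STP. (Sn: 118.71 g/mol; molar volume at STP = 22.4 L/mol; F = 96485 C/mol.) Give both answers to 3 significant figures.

50.0 g Sn; 4.72 L O₂

Q = 15.4 × 5280 = 81310 C; n(e⁻) = 81310 / 96485 = 0.8427 mol
Cathode: Sn²⁺ + 2e⁻ → Sn → n(Sn) = 0.8427/2 = 0.4214 mol → 50.0 g
Anode: 2H₂O → O₂ + 4H⁺ + 4e⁻ → n(O₂) = 0.8427/4 = 0.2107 mol → 4.72 L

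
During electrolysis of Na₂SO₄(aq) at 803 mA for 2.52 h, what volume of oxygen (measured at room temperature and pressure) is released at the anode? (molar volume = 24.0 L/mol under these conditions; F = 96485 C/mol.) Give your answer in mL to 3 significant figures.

453 mL

Q = 0.803 A × 9072 s = 7285 C
n(e⁻) = Q/F = 7285/96485 = 0.07550 mol
2H₂O → O₂ + 4H⁺ + 4e⁻, so n(O₂) = 0.07550 / 4 = 0.01888 mol
V = 0.01888 × 24.0 = 0.4531 L
= 453 mL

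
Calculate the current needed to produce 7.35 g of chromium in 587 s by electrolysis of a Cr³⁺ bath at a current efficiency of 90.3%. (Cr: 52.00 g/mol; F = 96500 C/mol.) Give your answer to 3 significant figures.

77.2 A

n(Cr) = 7.35 / 52.00 = 0.1413 mol
Cr³⁺ + 3e⁻ → Cr, so n(e⁻) = 3 × 0.1413 = 0.4239 mol
Q = 0.4239 × 96500 / 0.903 = 45300 C
I = Q / t = 45300 / 587 s = 77.2 A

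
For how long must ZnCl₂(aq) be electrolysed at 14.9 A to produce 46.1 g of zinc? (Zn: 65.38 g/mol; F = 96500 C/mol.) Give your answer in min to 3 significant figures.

n(Zn) = 46.1 / 65.38 = 0.7051 mol
Zn²⁺ + 2e⁻ → Zn, so n(e⁻) = 2 × 0.7051 = 1.410 mol
Q = 1.410 × 96500 = 1.361×10^5 C
t = Q / I = 1.361×10^5 / 14.9 = 9134 s = 152 min

152 min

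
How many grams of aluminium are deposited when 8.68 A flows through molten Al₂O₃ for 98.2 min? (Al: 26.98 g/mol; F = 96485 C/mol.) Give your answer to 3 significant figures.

4.77 g

Q = 8.68 A × 5892 s = 51140 C
n(e⁻) = 51140 / 96485 = 0.5300 mol
Al³⁺ + 3e⁻ → Al, so n(Al) = 0.5300 / 3 = 0.1767 mol
m = 0.1767 × 26.98 = 4.77 g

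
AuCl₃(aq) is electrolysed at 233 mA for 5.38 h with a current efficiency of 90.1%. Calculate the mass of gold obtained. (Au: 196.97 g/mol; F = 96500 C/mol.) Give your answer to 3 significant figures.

2.77 g

Q = 0.233 × 19368 = 4513 C
n(e⁻) = 4513 / 96500 = 0.04677 mol
Au³⁺ + 3e⁻ → Au, so theoretical m(Au) = 0.01559 × 196.97 = 3.071 g
Actual mass = 90.1% × 3.071 = 2.77 g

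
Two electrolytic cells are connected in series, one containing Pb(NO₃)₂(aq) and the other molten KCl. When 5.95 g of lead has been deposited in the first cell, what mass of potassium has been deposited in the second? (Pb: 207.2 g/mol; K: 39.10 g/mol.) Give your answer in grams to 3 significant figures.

2.25 g

n(Pb) = 5.95 / 207.2 = 0.02872 mol
Pb²⁺ + 2e⁻ → Pb, so n(e⁻) = 2 × 0.02872 = 0.05744 mol
In series, the same 0.05744 mol of electrons flows through the second cell.
K⁺ + e⁻ → K, so n(K) = 0.05744 mol
m(K) = 0.05744 × 39.10 = 2.25 g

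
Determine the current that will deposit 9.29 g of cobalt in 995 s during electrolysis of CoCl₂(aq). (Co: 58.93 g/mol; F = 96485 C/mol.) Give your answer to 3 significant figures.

n(Co) = 9.29 / 58.93 = 0.1576 mol
Co²⁺ + 2e⁻ → Co, so n(e⁻) = 2 × 0.1576 = 0.3152 mol
Q = 0.3152 × 96485 = 30410 C
I = Q / t = 30410 / 995 s = 30.6 A

30.6 A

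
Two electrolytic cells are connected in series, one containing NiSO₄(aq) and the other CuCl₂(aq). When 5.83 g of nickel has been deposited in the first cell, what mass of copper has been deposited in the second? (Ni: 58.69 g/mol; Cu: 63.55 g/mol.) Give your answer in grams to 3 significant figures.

n(Ni) = 5.83 / 58.69 = 0.09934 mol
Ni²⁺ + 2e⁻ → Ni, so n(e⁻) = 2 × 0.09934 = 0.1987 mol
Same current for the same time ⇒ same n(e⁻) = 0.1987 mol in both cells.
Cu²⁺ + 2e⁻ → Cu, so n(Cu) = 0.1987 / 2 = 0.09935 mol
m(Cu) = 0.09935 × 63.55 = 6.31 g

6.31 g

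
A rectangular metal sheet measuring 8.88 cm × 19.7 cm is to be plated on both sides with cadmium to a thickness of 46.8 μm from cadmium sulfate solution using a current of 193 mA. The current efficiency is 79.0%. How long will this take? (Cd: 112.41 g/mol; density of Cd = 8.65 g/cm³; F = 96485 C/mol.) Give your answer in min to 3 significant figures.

2660 min

Plated area = 2 × 8.88 × 19.7 = 349.9 cm²
Volume = 349.9 × 46.8×10⁻⁴ cm = 1.638 cm³
m(Cd) = 1.638 × 8.65 = 14.17 g
n(Cd) = 14.17 / 112.41 = 0.1261 mol; n(e⁻) = 2 × 0.1261 = 0.2522 mol
Q = 0.2522 × 96485 / 0.790 = 30800 C
t = 30800 / 0.193 = 1.596×10^5 s = 2660 min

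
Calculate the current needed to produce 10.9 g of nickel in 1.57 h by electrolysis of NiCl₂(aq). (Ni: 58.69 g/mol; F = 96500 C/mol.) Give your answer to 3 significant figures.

6.34 A

n(Ni) = 10.9 / 58.69 = 0.1857 mol
Ni²⁺ + 2e⁻ → Ni, so n(e⁻) = 2 × 0.1857 = 0.3714 mol
Q = 0.3714 × 96500 = 35840 C
I = Q / t = 35840 / 5652 s = 6.34 A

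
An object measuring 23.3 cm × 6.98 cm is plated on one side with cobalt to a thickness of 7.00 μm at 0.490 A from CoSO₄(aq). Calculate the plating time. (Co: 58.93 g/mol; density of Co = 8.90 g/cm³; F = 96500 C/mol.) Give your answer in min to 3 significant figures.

113 min

Plated area = 23.3 × 6.98 = 162.6 cm²
Volume = 162.6 × 7.00×10⁻⁴ cm = 0.1138 cm³
m(Co) = 0.1138 × 8.90 = 1.013 g
n(Co) = 1.013 / 58.93 = 0.01719 mol; n(e⁻) = 2 × 0.01719 = 0.03438 mol
Q = 0.03438 × 96500 = 3318 C
t = 3318 / 0.490 = 6771 s = 113 min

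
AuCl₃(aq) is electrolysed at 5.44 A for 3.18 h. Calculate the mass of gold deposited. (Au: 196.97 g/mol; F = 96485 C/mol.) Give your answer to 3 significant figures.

Charge passed = 5.44 × 11448 = 62280 C
n(e⁻) = 62280 / 96485 = 0.6455 mol
Au³⁺ + 3e⁻ → Au, so n(Au) = 0.6455 / 3 = 0.2152 mol
m = 0.2152 × 196.97 = 42.4 g

42.4 g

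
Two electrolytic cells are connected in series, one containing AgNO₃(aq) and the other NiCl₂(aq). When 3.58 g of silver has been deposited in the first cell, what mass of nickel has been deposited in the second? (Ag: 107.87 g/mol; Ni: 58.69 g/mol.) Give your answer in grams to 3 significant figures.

0.974 g

n(Ag) = 3.58 / 107.87 = 0.03319 mol
Ag⁺ + e⁻ → Ag, so n(e⁻) = 0.03319 mol
Same current for the same time ⇒ same n(e⁻) = 0.03319 mol in both cells.
Ni²⁺ + 2e⁻ → Ni, so n(Ni) = 0.03319 / 2 = 0.01660 mol
m(Ni) = 0.01660 × 58.69 = 0.974 g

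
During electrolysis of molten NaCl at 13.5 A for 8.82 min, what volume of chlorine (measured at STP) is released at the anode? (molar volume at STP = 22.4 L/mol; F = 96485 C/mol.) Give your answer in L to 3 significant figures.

0.829 L

Q = It = 13.5 × 529.2 = 7144 C
Moles of electrons = 7144 / 96485 = 0.07404 mol
2Cl⁻ → Cl₂ + 2e⁻, so n(Cl₂) = 0.07404 / 2 = 0.03702 mol
V = 0.03702 × 22.4 = 0.8292 L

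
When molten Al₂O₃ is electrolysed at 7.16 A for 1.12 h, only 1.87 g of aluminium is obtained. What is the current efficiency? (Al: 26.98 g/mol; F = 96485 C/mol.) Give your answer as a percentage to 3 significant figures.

Q = 7.16 × 4032 = 28870 C
n(e⁻) = 28870 / 96485 = 0.2992 mol
Al³⁺ + 3e⁻ → Al, so theoretical n(Al) = 0.09973 mol → 2.691 g
Efficiency = 1.87 / 2.691 = 0.6949 = 69.5%

69.5%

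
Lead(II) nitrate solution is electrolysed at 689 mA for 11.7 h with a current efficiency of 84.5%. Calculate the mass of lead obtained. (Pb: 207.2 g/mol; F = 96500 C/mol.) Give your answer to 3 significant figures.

26.3 g

Q = 0.689 × 42120 = 29020 C
n(e⁻) = 29020 / 96500 = 0.3007 mol
Pb²⁺ + 2e⁻ → Pb, so theoretical m(Pb) = 0.1504 × 207.2 = 31.16 g
Actual mass = 84.5% × 31.16 = 26.3 g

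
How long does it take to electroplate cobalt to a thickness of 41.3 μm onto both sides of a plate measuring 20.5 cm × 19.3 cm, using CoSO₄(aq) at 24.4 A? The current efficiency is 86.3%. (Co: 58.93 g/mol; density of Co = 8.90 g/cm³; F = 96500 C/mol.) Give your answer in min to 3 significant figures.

Plated area = 2 × 20.5 × 19.3 = 791.3 cm²
Volume = 791.3 × 41.3×10⁻⁴ cm = 3.268 cm³
m(Co) = 3.268 × 8.90 = 29.09 g
n(Co) = 29.09 / 58.93 = 0.4936 mol; n(e⁻) = 2 × 0.4936 = 0.9872 mol
Q = 0.9872 × 96500 / 0.863 = 1.104×10^5 C
t = 1.104×10^5 / 24.4 = 4525 s = 75.4 min

75.4 min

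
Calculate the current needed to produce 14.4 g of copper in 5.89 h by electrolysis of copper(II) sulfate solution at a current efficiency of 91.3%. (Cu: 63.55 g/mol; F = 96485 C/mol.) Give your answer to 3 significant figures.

2.26 A

n(Cu) = 14.4 / 63.55 = 0.2266 mol
Cu²⁺ + 2e⁻ → Cu, so n(e⁻) = 2 × 0.2266 = 0.4532 mol
Q = 0.4532 × 96485 / 0.913 = 47890 C
I = Q / t = 47890 / 21204 s = 2.26 A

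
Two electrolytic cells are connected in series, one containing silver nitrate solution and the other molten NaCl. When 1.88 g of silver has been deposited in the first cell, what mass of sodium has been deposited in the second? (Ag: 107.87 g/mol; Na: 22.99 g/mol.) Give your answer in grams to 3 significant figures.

n(Ag) = 1.88 / 107.87 = 0.01743 mol
Ag⁺ + e⁻ → Ag, so n(e⁻) = 0.01743 mol
In series, the same 0.01743 mol of electrons flows through the second cell.
Na⁺ + e⁻ → Na, so n(Na) = 0.01743 mol
m(Na) = 0.01743 × 22.99 = 0.401 g

0.401 g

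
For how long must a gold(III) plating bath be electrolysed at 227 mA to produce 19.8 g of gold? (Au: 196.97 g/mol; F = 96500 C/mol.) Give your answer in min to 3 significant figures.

2140 min

n(Au) = 19.8 / 196.97 = 0.1005 mol
Au³⁺ + 3e⁻ → Au, so n(e⁻) = 3 × 0.1005 = 0.3015 mol
Q = 0.3015 × 96500 = 29090 C
t = Q / I = 29090 / 0.227 = 1.281×10^5 s = 2140 min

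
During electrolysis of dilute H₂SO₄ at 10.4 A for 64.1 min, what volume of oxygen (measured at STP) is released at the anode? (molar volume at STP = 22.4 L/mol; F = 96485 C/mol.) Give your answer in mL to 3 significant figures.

2320 mL

Charge passed = 10.4 × 3846 = 40000 C
Moles of electrons = 40000 / 96485 = 0.4146 mol
2H₂O → O₂ + 4H⁺ + 4e⁻, so n(O₂) = 0.4146 / 4 = 0.1037 mol
V = 0.1037 × 22.4 = 2.323 L
= 2320 mL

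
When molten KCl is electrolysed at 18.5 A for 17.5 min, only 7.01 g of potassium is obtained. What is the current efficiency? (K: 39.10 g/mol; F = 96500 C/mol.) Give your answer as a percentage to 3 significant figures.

Q = 18.5 × 1050 = 19430 C
n(e⁻) = 19430 / 96500 = 0.2013 mol
K⁺ + e⁻ → K, so theoretical n(K) = 0.2013 mol → 7.871 g
Efficiency = 7.01 / 7.871 = 0.8906 = 89.1%

89.1%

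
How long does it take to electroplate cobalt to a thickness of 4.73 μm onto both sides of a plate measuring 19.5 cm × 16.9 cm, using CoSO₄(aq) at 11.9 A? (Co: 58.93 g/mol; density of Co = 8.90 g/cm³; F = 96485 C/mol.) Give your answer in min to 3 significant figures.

12.7 min

Plated area = 2 × 19.5 × 16.9 = 659.1 cm²
Volume = 659.1 × 4.73×10⁻⁴ cm = 0.3118 cm³
m(Co) = 0.3118 × 8.90 = 2.775 g
n(Co) = 2.775 / 58.93 = 0.04709 mol; n(e⁻) = 2 × 0.04709 = 0.09418 mol
Q = 0.09418 × 96485 = 9087 C
t = 9087 / 11.9 = 763.6 s = 12.7 min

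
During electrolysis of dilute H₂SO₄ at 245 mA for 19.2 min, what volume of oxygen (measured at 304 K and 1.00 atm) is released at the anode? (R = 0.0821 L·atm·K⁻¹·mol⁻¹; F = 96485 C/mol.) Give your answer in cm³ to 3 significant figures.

Q = It = 0.245 × 1152 = 282.2 C
n(e⁻) = 282.2 / 96485 = 0.002925 mol
2H₂O → O₂ + 4H⁺ + 4e⁻, so n(O₂) = 0.002925 / 4 = 7.313×10^-4 mol
V = nRT/P = 7.313×10^-4 × 0.0821 × 304 / 1.00 = 0.01825 L
= 18.3 cm³

18.3 cm³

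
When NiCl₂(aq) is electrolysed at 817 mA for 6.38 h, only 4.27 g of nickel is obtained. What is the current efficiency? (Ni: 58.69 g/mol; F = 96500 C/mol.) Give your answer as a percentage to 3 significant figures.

74.8%

Q = 0.817 × 22968 = 18760 C
n(e⁻) = 18760 / 96500 = 0.1944 mol
Ni²⁺ + 2e⁻ → Ni, so theoretical n(Ni) = 0.09720 mol → 5.705 g
Efficiency = 4.27 / 5.705 = 0.7485 = 74.8%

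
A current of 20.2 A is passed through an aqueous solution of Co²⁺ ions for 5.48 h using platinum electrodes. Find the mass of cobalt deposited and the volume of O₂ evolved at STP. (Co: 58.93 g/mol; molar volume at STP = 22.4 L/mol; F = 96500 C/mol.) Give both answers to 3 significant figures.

122 g Co; 23.1 L O₂

Q = 20.2 × 19728 = 3.985×10^5 C; n(e⁻) = 3.985×10^5 / 96500 = 4.130 mol
Cathode: Co²⁺ + 2e⁻ → Co → n(Co) = 4.130/2 = 2.065 mol → 122 g
Anode: 2H₂O → O₂ + 4H⁺ + 4e⁻ → n(O₂) = 4.130/4 = 1.033 mol → 23.1 L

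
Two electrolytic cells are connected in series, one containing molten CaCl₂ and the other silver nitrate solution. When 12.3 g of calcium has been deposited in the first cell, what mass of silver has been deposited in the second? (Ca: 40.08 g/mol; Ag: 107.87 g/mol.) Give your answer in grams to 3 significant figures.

66.2 g

n(Ca) = 12.3 / 40.08 = 0.3069 mol
Ca²⁺ + 2e⁻ → Ca, so n(e⁻) = 2 × 0.3069 = 0.6138 mol
Since the cells are in series, n(e⁻) in the Ag cell is also 0.6138 mol.
Ag⁺ + e⁻ → Ag, so n(Ag) = 0.6138 mol
m(Ag) = 0.6138 × 107.87 = 66.2 g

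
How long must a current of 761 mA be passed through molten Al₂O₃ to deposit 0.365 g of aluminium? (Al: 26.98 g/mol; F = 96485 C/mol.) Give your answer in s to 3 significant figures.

5150 s

n(Al) = 0.365 / 26.98 = 0.01353 mol
Al³⁺ + 3e⁻ → Al, so n(e⁻) = 3 × 0.01353 = 0.04059 mol
Q = 0.04059 × 96485 = 3916 C
t = Q / I = 3916 / 0.761 = 5146 s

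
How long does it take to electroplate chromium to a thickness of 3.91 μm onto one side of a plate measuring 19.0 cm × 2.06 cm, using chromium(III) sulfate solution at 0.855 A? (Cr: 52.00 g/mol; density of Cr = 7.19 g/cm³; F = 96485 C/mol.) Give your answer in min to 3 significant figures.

11.9 min

Plated area = 19.0 × 2.06 = 39.14 cm²
Volume = 39.14 × 3.91×10⁻⁴ cm = 0.01530 cm³
m(Cr) = 0.01530 × 7.19 = 0.1100 g
n(Cr) = 0.1100 / 52.00 = 0.002115 mol; n(e⁻) = 3 × 0.002115 = 0.006345 mol
Q = 0.006345 × 96485 = 612.2 C
t = 612.2 / 0.855 = 716.0 s = 11.9 min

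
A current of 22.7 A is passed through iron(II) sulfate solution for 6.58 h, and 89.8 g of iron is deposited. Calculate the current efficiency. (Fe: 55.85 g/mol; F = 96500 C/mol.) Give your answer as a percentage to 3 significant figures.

Q = 22.7 × 23688 = 5.377×10^5 C
n(e⁻) = 5.377×10^5 / 96500 = 5.572 mol
Fe²⁺ + 2e⁻ → Fe, so theoretical n(Fe) = 2.786 mol → 155.6 g
Efficiency = 89.8 / 155.6 = 0.5771 = 57.7%

57.7%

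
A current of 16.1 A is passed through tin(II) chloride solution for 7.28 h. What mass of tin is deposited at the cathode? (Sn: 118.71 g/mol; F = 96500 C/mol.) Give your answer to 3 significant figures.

Q = It = 16.1 × 26208 = 4.219×10^5 C
n(e⁻) = Q/F = 4.219×10^5/96500 = 4.372 mol
Sn²⁺ + 2e⁻ → Sn, so n(Sn) = 4.372 / 2 = 2.186 mol
m = 2.186 × 118.71 = 260 g

260 g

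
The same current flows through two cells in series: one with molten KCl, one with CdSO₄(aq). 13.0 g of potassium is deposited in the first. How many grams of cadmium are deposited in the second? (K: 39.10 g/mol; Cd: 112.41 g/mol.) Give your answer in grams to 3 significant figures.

18.7 g

n(K) = 13.0 / 39.10 = 0.3325 mol
K⁺ + e⁻ → K, so n(e⁻) = 0.3325 mol
In series, the same 0.3325 mol of electrons flows through the second cell.
Cd²⁺ + 2e⁻ → Cd, so n(Cd) = 0.3325 / 2 = 0.1663 mol
m(Cd) = 0.1663 × 112.41 = 18.7 g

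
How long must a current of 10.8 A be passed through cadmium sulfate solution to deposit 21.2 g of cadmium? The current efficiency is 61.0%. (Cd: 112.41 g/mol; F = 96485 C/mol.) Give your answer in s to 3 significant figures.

5520 s

n(Cd) = 21.2 / 112.41 = 0.1886 mol
Cd²⁺ + 2e⁻ → Cd, so n(e⁻) = 2 × 0.1886 = 0.3772 mol
Q = 0.3772 × 96485 / 0.610 = 59660 C
t = Q / I = 59660 / 10.8 = 5524 s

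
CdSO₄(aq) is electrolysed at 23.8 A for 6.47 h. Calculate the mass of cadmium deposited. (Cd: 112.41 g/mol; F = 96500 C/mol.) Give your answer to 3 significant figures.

323 g

Charge passed = 23.8 × 23292 = 5.543×10^5 C
n(e⁻) = 5.543×10^5 / 96500 = 5.744 mol
Cd²⁺ + 2e⁻ → Cd, so n(Cd) = 5.744 / 2 = 2.872 mol
m = 2.872 × 112.41 = 323 g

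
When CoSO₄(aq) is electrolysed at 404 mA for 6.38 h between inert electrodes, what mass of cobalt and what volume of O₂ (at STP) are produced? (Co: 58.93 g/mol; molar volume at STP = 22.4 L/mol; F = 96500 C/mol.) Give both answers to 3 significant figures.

Q = 0.404 × 22968 = 9279 C; n(e⁻) = 9279 / 96500 = 0.09616 mol
Cathode: Co²⁺ + 2e⁻ → Co → n(Co) = 0.09616/2 = 0.04808 mol → 2.83 g
Anode: 2H₂O → O₂ + 4H⁺ + 4e⁻ → n(O₂) = 0.09616/4 = 0.02404 mol → 0.538 L

2.83 g Co; 0.538 L O₂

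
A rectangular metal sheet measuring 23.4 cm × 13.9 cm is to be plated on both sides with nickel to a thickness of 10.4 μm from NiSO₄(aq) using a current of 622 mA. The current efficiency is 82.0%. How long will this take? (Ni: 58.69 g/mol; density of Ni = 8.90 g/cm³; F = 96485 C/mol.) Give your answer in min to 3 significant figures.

Plated area = 2 × 23.4 × 13.9 = 650.5 cm²
Volume = 650.5 × 10.4×10⁻⁴ cm = 0.6765 cm³
m(Ni) = 0.6765 × 8.90 = 6.021 g
n(Ni) = 6.021 / 58.69 = 0.1026 mol; n(e⁻) = 2 × 0.1026 = 0.2052 mol
Q = 0.2052 × 96485 / 0.820 = 24140 C
t = 24140 / 0.622 = 38810 s = 647 min

647 min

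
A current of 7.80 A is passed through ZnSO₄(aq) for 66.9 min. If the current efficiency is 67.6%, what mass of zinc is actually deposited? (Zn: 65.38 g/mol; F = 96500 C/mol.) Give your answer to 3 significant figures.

7.17 g

Q = 7.80 × 4014 = 31310 C
n(e⁻) = 31310 / 96500 = 0.3245 mol
Zn²⁺ + 2e⁻ → Zn, so theoretical m(Zn) = 0.1623 × 65.38 = 10.61 g
Actual mass = 67.6% × 10.61 = 7.17 g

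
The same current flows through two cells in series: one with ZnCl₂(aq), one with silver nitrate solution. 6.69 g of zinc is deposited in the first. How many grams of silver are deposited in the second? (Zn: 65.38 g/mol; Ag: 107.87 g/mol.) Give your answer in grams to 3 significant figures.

22.1 g

n(Zn) = 6.69 / 65.38 = 0.1023 mol
Zn²⁺ + 2e⁻ → Zn, so n(e⁻) = 2 × 0.1023 = 0.2046 mol
The cells are in series, so the same charge (and hence the same n(e⁻) = 0.2046 mol) passes through both.
Ag⁺ + e⁻ → Ag, so n(Ag) = 0.2046 mol
m(Ag) = 0.2046 × 107.87 = 22.1 g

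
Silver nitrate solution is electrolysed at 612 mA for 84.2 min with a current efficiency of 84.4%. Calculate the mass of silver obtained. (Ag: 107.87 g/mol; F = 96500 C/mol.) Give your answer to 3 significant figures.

2.92 g

Q = 0.612 × 5052 = 3092 C
n(e⁻) = 3092 / 96500 = 0.03204 mol
Ag⁺ + e⁻ → Ag, so theoretical m(Ag) = 0.03204 × 107.87 = 3.456 g
Actual mass = 84.4% × 3.456 = 2.92 g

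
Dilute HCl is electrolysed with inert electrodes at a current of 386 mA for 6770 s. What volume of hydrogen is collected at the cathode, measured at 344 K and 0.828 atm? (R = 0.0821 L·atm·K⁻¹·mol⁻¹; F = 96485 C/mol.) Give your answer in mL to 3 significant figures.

Q = It = 0.386 × 6770 = 2613 C
n(e⁻) = Q/F = 2613/96485 = 0.02708 mol
2H⁺ + 2e⁻ → H₂, so n(H₂) = 0.02708 / 2 = 0.01354 mol
V = nRT/P = 0.01354 × 0.0821 × 344 / 0.828 = 0.4618 L
= 462 mL

462 mL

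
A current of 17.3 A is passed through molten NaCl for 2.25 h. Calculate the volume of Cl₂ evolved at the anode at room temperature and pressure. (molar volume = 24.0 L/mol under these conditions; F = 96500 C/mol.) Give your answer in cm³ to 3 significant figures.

Q = 17.3 A × 8100 s = 1.401×10^5 C
n(e⁻) = 1.401×10^5 / 96500 = 1.452 mol
2Cl⁻ → Cl₂ + 2e⁻, so n(Cl₂) = 1.452 / 2 = 0.7260 mol
V = 0.7260 × 24.0 = 17.42 L
= 17400 cm³

17400 cm³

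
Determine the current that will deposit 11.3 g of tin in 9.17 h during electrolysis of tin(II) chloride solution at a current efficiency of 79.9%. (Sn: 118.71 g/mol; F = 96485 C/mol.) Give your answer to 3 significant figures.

0.696 A

n(Sn) = 11.3 / 118.71 = 0.09519 mol
Sn²⁺ + 2e⁻ → Sn, so n(e⁻) = 2 × 0.09519 = 0.1904 mol
Q = 0.1904 × 96485 / 0.799 = 22990 C
I = Q / t = 22990 / 33012 s = 0.696 A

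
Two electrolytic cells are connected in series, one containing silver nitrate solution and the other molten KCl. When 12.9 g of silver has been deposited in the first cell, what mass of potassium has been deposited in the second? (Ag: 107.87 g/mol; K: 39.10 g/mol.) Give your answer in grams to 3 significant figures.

4.68 g

n(Ag) = 12.9 / 107.87 = 0.1196 mol
Ag⁺ + e⁻ → Ag, so n(e⁻) = 0.1196 mol
Since the cells are in series, n(e⁻) in the K cell is also 0.1196 mol.
K⁺ + e⁻ → K, so n(K) = 0.1196 mol
m(K) = 0.1196 × 39.10 = 4.68 g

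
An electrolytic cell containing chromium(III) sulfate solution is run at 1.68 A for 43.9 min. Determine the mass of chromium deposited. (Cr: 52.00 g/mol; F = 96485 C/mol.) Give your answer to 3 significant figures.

Q = 1.68 A × 2634 s = 4425 C
Moles of electrons = 4425 / 96485 = 0.04586 mol
Cr³⁺ + 3e⁻ → Cr, so n(Cr) = 0.04586 / 3 = 0.01529 mol
m = 0.01529 × 52.00 = 0.795 g

0.795 g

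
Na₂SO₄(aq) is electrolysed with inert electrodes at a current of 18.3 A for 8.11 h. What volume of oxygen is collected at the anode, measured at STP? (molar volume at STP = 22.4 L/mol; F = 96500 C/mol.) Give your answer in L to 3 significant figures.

Charge passed = 18.3 × 29196 = 5.343×10^5 C
n(e⁻) = Q/F = 5.343×10^5/96500 = 5.537 mol
2H₂O → O₂ + 4H⁺ + 4e⁻, so n(O₂) = 5.537 / 4 = 1.384 mol
V = 1.384 × 22.4 = 31.00 L

31.0 L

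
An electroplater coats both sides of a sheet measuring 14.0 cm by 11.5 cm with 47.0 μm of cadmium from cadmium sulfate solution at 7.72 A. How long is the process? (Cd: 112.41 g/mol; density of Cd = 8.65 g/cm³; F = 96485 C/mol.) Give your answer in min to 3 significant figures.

48.5 min

Plated area = 2 × 14.0 × 11.5 = 322.0 cm²
Volume = 322.0 × 47.0×10⁻⁴ cm = 1.513 cm³
m(Cd) = 1.513 × 8.65 = 13.09 g
n(Cd) = 13.09 / 112.41 = 0.1164 mol; n(e⁻) = 2 × 0.1164 = 0.2328 mol
Q = 0.2328 × 96485 = 22460 C
t = 22460 / 7.72 = 2909 s = 48.5 min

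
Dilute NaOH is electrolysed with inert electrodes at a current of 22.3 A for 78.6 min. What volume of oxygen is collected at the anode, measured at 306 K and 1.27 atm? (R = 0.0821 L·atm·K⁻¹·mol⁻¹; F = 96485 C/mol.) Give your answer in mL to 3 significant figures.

5390 mL

Charge passed = 22.3 × 4716 = 1.052×10^5 C
n(e⁻) = Q/F = 1.052×10^5/96485 = 1.090 mol
2H₂O → O₂ + 4H⁺ + 4e⁻, so n(O₂) = 1.090 / 4 = 0.2725 mol
V = nRT/P = 0.2725 × 0.0821 × 306 / 1.27 = 5.390 L
= 5390 mL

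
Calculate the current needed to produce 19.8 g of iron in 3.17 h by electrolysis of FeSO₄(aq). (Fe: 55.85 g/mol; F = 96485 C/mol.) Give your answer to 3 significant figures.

5.99 A

n(Fe) = 19.8 / 55.85 = 0.3545 mol
Fe²⁺ + 2e⁻ → Fe, so n(e⁻) = 2 × 0.3545 = 0.7090 mol
Q = 0.7090 × 96485 = 68410 C
I = Q / t = 68410 / 11412 s = 5.99 A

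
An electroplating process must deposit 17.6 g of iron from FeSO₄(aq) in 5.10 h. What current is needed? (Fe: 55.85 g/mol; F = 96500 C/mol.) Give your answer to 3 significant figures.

n(Fe) = 17.6 / 55.85 = 0.3151 mol
Fe²⁺ + 2e⁻ → Fe, so n(e⁻) = 2 × 0.3151 = 0.6302 mol
Q = 0.6302 × 96500 = 60810 C
I = Q / t = 60810 / 18360 s = 3.31 A

3.31 A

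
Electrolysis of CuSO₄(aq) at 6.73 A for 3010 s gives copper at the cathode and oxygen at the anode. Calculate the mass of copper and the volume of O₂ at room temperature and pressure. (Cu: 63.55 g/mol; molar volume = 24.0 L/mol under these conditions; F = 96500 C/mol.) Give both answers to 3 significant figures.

6.67 g Cu; 1.26 L O₂

Q = 6.73 × 3010 = 20260 C; n(e⁻) = 20260 / 96500 = 0.2099 mol
Cathode: Cu²⁺ + 2e⁻ → Cu → n(Cu) = 0.2099/2 = 0.1050 mol → 6.67 g
Anode: 2H₂O → O₂ + 4H⁺ + 4e⁻ → n(O₂) = 0.2099/4 = 0.05248 mol → 1.26 L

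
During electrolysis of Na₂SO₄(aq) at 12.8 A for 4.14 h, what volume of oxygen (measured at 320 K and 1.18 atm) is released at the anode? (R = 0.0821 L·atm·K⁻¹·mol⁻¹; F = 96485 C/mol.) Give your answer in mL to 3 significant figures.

11000 mL

Q = 12.8 A × 14904 s = 1.908×10^5 C
n(e⁻) = 1.908×10^5 / 96485 = 1.978 mol
2H₂O → O₂ + 4H⁺ + 4e⁻, so n(O₂) = 1.978 / 4 = 0.4945 mol
V = nRT/P = 0.4945 × 0.0821 × 320 / 1.18 = 11.01 L
= 11000 mL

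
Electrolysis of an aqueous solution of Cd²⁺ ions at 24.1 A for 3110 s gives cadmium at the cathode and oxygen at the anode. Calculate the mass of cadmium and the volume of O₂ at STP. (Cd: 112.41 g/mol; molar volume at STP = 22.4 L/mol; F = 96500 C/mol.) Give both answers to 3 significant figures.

43.7 g Cd; 4.35 L O₂

Q = 24.1 × 3110 = 74950 C; n(e⁻) = 74950 / 96500 = 0.7767 mol
Cathode: Cd²⁺ + 2e⁻ → Cd → n(Cd) = 0.7767/2 = 0.3884 mol → 43.7 g
Anode: 2H₂O → O₂ + 4H⁺ + 4e⁻ → n(O₂) = 0.7767/4 = 0.1942 mol → 4.35 L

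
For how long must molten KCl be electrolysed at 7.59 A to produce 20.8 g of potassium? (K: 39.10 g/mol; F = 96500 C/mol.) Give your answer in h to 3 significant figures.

n(K) = 20.8 / 39.10 = 0.5320 mol
K⁺ + e⁻ → K, so n(e⁻) = 0.5320 mol
Q = 0.5320 × 96500 = 51340 C
t = Q / I = 51340 / 7.59 = 6764 s = 1.88 h

1.88 h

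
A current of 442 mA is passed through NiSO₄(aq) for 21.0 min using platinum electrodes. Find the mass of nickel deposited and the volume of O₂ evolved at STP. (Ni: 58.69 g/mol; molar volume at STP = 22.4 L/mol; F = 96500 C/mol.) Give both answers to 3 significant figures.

0.169 g Ni; 0.0323 L O₂

Q = 0.442 × 1260 = 556.9 C; n(e⁻) = 556.9 / 96500 = 0.005771 mol
Cathode: Ni²⁺ + 2e⁻ → Ni → n(Ni) = 0.005771/2 = 0.002886 mol → 0.169 g
Anode: 2H₂O → O₂ + 4H⁺ + 4e⁻ → n(O₂) = 0.005771/4 = 0.001443 mol → 0.0323 L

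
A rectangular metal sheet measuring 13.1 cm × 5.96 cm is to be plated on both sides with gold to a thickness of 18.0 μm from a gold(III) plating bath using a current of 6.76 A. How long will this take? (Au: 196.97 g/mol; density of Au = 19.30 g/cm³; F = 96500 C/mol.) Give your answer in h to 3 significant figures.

Plated area = 2 × 13.1 × 5.96 = 156.2 cm²
Volume = 156.2 × 18.0×10⁻⁴ cm = 0.2812 cm³
m(Au) = 0.2812 × 19.30 = 5.427 g
n(Au) = 5.427 / 196.97 = 0.02755 mol; n(e⁻) = 3 × 0.02755 = 0.08265 mol
Q = 0.08265 × 96500 = 7976 C
t = 7976 / 6.76 = 1180 s = 0.328 h

0.328 h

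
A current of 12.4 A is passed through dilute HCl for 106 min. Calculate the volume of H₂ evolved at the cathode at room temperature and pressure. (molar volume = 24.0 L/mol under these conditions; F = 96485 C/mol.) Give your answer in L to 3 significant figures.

Q = 12.4 A × 6360 s = 78860 C
Moles of electrons = 78860 / 96485 = 0.8173 mol
2H⁺ + 2e⁻ → H₂, so n(H₂) = 0.8173 / 2 = 0.4087 mol
V = 0.4087 × 24.0 = 9.809 L

9.81 L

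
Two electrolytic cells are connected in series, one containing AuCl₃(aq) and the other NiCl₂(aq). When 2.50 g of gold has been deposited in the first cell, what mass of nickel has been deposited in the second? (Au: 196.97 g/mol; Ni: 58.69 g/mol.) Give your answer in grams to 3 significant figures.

1.12 g

n(Au) = 2.50 / 196.97 = 0.01269 mol
Au³⁺ + 3e⁻ → Au, so n(e⁻) = 3 × 0.01269 = 0.03807 mol
Same current for the same time ⇒ same n(e⁻) = 0.03807 mol in both cells.
Ni²⁺ + 2e⁻ → Ni, so n(Ni) = 0.03807 / 2 = 0.01904 mol
m(Ni) = 0.01904 × 58.69 = 1.12 g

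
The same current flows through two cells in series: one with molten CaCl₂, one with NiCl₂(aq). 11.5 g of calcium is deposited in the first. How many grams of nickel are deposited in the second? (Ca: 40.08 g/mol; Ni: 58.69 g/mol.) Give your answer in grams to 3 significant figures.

16.8 g

n(Ca) = 11.5 / 40.08 = 0.2869 mol
Ca²⁺ + 2e⁻ → Ca, so n(e⁻) = 2 × 0.2869 = 0.5738 mol
Same current for the same time ⇒ same n(e⁻) = 0.5738 mol in both cells.
Ni²⁺ + 2e⁻ → Ni, so n(Ni) = 0.5738 / 2 = 0.2869 mol
m(Ni) = 0.2869 × 58.69 = 16.8 g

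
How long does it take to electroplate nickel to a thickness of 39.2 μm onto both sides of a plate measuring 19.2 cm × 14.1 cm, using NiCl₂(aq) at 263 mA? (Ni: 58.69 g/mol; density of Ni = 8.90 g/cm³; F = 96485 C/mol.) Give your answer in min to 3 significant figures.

Plated area = 2 × 19.2 × 14.1 = 541.4 cm²
Volume = 541.4 × 39.2×10⁻⁴ cm = 2.122 cm³
m(Ni) = 2.122 × 8.90 = 18.89 g
n(Ni) = 18.89 / 58.69 = 0.3219 mol; n(e⁻) = 2 × 0.3219 = 0.6438 mol
Q = 0.6438 × 96485 = 62120 C
t = 62120 / 0.263 = 2.362×10^5 s = 3940 min

3940 min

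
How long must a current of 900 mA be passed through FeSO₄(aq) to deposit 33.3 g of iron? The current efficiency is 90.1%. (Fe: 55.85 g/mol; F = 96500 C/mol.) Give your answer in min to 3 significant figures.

n(Fe) = 33.3 / 55.85 = 0.5962 mol
Fe²⁺ + 2e⁻ → Fe, so n(e⁻) = 2 × 0.5962 = 1.192 mol
Q = 1.192 × 96500 / 0.901 = 1.277×10^5 C
t = Q / I = 1.277×10^5 / 0.900 = 1.419×10^5 s = 2370 min

2370 min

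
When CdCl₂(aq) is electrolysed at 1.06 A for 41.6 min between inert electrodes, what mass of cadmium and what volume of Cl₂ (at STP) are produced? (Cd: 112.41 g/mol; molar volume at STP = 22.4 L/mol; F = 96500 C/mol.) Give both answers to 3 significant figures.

Q = 1.06 × 2496 = 2646 C; n(e⁻) = 2646 / 96500 = 0.02742 mol
Cathode: Cd²⁺ + 2e⁻ → Cd → n(Cd) = 0.02742/2 = 0.01371 mol → 1.54 g
Anode: 2Cl⁻ → Cl₂ + 2e⁻ → n(Cl₂) = 0.02742/2 = 0.01371 mol → 0.307 L

1.54 g Cd; 0.307 L Cl₂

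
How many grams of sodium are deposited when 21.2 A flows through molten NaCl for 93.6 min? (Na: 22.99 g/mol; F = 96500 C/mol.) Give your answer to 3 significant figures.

28.4 g

Charge passed = 21.2 × 5616 = 1.191×10^5 C
n(e⁻) = 1.191×10^5 / 96500 = 1.234 mol
Na⁺ + e⁻ → Na, so n(Na) = 1.234 mol
m = 1.234 × 22.99 = 28.4 g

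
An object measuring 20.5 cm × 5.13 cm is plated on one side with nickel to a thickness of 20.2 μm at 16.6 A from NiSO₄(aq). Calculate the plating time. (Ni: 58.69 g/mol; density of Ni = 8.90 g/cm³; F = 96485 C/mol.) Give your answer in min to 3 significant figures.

6.24 min

Plated area = 20.5 × 5.13 = 105.2 cm²
Volume = 105.2 × 20.2×10⁻⁴ cm = 0.2125 cm³
m(Ni) = 0.2125 × 8.90 = 1.891 g
n(Ni) = 1.891 / 58.69 = 0.03222 mol; n(e⁻) = 2 × 0.03222 = 0.06444 mol
Q = 0.06444 × 96485 = 6217 C
t = 6217 / 16.6 = 374.5 s = 6.24 min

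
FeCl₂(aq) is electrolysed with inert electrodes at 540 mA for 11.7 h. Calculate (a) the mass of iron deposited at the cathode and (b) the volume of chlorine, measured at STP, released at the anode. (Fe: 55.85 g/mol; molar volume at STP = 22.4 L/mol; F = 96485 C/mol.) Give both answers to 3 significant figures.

6.58 g Fe; 2.64 L Cl₂

Q = 0.540 × 42120 = 22740 C; n(e⁻) = 22740 / 96485 = 0.2357 mol
Cathode: Fe²⁺ + 2e⁻ → Fe → n(Fe) = 0.2357/2 = 0.1179 mol → 6.58 g
Anode: 2Cl⁻ → Cl₂ + 2e⁻ → n(Cl₂) = 0.2357/2 = 0.1179 mol → 2.64 L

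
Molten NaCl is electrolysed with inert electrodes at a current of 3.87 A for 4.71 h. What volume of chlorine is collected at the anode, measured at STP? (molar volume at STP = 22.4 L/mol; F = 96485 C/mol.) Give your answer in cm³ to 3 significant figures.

Charge passed = 3.87 × 16956 = 65620 C
n(e⁻) = Q/F = 65620/96485 = 0.6801 mol
2Cl⁻ → Cl₂ + 2e⁻, so n(Cl₂) = 0.6801 / 2 = 0.3401 mol
V = 0.3401 × 22.4 = 7.618 L
= 7620 cm³

7620 cm³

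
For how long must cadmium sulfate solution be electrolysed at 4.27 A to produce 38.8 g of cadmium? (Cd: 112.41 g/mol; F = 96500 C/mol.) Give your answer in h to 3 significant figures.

n(Cd) = 38.8 / 112.41 = 0.3452 mol
Cd²⁺ + 2e⁻ → Cd, so n(e⁻) = 2 × 0.3452 = 0.6904 mol
Q = 0.6904 × 96500 = 66620 C
t = Q / I = 66620 / 4.27 = 15600 s = 4.33 h

4.33 h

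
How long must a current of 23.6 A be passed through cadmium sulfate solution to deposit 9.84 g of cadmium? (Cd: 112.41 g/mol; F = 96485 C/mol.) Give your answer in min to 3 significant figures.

n(Cd) = 9.84 / 112.41 = 0.08754 mol
Cd²⁺ + 2e⁻ → Cd, so n(e⁻) = 2 × 0.08754 = 0.1751 mol
Q = 0.1751 × 96485 = 16890 C
t = Q / I = 16890 / 23.6 = 715.7 s = 11.9 min

11.9 min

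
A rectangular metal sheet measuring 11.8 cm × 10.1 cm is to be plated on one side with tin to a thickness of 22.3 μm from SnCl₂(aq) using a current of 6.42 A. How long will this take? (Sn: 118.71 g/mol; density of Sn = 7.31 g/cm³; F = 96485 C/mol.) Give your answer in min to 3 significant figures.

Plated area = 11.8 × 10.1 = 119.2 cm²
Volume = 119.2 × 22.3×10⁻⁴ cm = 0.2658 cm³
m(Sn) = 0.2658 × 7.31 = 1.943 g
n(Sn) = 1.943 / 118.71 = 0.01637 mol; n(e⁻) = 2 × 0.01637 = 0.03274 mol
Q = 0.03274 × 96485 = 3159 C
t = 3159 / 6.42 = 492.1 s = 8.20 min

8.20 min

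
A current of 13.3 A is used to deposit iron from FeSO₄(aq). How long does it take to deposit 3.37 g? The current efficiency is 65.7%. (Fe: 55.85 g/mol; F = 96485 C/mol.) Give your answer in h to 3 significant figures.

n(Fe) = 3.37 / 55.85 = 0.06034 mol
Fe²⁺ + 2e⁻ → Fe, so n(e⁻) = 2 × 0.06034 = 0.1207 mol
Q = 0.1207 × 96485 / 0.657 = 17730 C
t = Q / I = 17730 / 13.3 = 1333 s = 0.370 h

0.370 h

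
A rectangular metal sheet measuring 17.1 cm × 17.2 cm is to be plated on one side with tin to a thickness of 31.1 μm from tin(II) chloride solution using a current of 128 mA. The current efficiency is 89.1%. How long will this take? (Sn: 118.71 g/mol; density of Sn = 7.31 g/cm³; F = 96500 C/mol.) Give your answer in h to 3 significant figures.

26.5 h

Plated area = 17.1 × 17.2 = 294.1 cm²
Volume = 294.1 × 31.1×10⁻⁴ cm = 0.9147 cm³
m(Sn) = 0.9147 × 7.31 = 6.686 g
n(Sn) = 6.686 / 118.71 = 0.05632 mol; n(e⁻) = 2 × 0.05632 = 0.1126 mol
Q = 0.1126 × 96500 / 0.891 = 12200 C
t = 12200 / 0.128 = 95310 s = 26.5 h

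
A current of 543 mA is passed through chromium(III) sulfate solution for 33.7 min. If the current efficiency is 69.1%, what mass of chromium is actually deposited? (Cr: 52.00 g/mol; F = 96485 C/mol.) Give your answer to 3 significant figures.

Q = 0.543 × 2022 = 1098 C
n(e⁻) = 1098 / 96485 = 0.01138 mol
Cr³⁺ + 3e⁻ → Cr, so theoretical m(Cr) = 0.003793 × 52.00 = 0.1972 g
Actual mass = 69.1% × 0.1972 = 0.136 g

0.136 g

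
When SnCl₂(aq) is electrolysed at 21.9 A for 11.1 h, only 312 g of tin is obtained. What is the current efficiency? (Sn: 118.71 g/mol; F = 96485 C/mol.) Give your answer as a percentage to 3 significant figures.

58.0%

Q = 21.9 × 39960 = 8.751×10^5 C
n(e⁻) = 8.751×10^5 / 96485 = 9.070 mol
Sn²⁺ + 2e⁻ → Sn, so theoretical n(Sn) = 4.535 mol → 538.3 g
Efficiency = 312 / 538.3 = 0.5796 = 58.0%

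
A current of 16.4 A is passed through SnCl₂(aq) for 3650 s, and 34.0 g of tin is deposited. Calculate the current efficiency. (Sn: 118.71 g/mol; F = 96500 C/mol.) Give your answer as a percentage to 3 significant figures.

92.3%

Q = 16.4 × 3650 = 59860 C
n(e⁻) = 59860 / 96500 = 0.6203 mol
Sn²⁺ + 2e⁻ → Sn, so theoretical n(Sn) = 0.3102 mol → 36.82 g
Efficiency = 34.0 / 36.82 = 0.9234 = 92.3%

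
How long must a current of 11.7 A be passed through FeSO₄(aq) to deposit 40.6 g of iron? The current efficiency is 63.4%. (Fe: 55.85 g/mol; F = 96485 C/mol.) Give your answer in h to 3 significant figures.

n(Fe) = 40.6 / 55.85 = 0.7269 mol
Fe²⁺ + 2e⁻ → Fe, so n(e⁻) = 2 × 0.7269 = 1.454 mol
Q = 1.454 × 96485 / 0.634 = 2.213×10^5 C
t = Q / I = 2.213×10^5 / 11.7 = 18910 s = 5.25 h

5.25 h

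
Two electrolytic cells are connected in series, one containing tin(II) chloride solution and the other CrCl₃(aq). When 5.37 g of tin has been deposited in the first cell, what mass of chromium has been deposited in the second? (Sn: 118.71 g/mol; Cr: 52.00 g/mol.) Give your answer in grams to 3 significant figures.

1.57 g

n(Sn) = 5.37 / 118.71 = 0.04524 mol
Sn²⁺ + 2e⁻ → Sn, so n(e⁻) = 2 × 0.04524 = 0.09048 mol
The cells are in series, so the same charge (and hence the same n(e⁻) = 0.09048 mol) passes through both.
Cr³⁺ + 3e⁻ → Cr, so n(Cr) = 0.09048 / 3 = 0.03016 mol
m(Cr) = 0.03016 × 52.00 = 1.57 g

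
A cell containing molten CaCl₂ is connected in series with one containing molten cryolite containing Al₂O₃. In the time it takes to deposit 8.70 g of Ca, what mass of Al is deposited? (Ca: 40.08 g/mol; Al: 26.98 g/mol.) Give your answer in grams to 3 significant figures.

n(Ca) = 8.70 / 40.08 = 0.2171 mol
Ca²⁺ + 2e⁻ → Ca, so n(e⁻) = 2 × 0.2171 = 0.4342 mol
Same current for the same time ⇒ same n(e⁻) = 0.4342 mol in both cells.
Al³⁺ + 3e⁻ → Al, so n(Al) = 0.4342 / 3 = 0.1447 mol
m(Al) = 0.1447 × 26.98 = 3.90 g

3.90 g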